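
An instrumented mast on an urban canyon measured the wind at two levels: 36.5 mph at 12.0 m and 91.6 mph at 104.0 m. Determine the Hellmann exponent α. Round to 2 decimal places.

Power law: V₂/V₁ = (z₂/z₁)^α ⇒ α = ln(V₂/V₁) / ln(z₂/z₁)
α = ln(91.6/36.5) / ln(104.0/12.0) = ln(2.5096) / ln(8.6667)
  = 0.92012 / 2.15948 = 0.42608

α ≈ 0.43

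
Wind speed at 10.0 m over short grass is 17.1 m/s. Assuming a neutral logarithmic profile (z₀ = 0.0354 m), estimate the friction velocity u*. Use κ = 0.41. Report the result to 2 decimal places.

u* ≈ 1.24 m/s

Log law: V(z) = (u*/κ) · ln(z/z₀) ⇒ u* = κ · V / ln(z/z₀)
u* = 0.41 × 17.1 / ln(10.0/0.0354) = 0.41 × 17.1 / 5.6436
   = 7.0110 / 5.6436 = 1.2423 m/s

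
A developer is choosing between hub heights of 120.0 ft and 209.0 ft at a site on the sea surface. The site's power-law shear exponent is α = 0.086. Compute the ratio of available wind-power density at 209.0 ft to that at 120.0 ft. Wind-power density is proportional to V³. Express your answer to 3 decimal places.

Speed ratio: V_B/V_A = (z_B/z_A)^α = (209.0/120.0)^0.086 = (1.7417)^0.086 = 1.04887
Power-density ratio: P_B/P_A = (V_B/V_A)³ = (1.04887)³ = 1.15390

1.154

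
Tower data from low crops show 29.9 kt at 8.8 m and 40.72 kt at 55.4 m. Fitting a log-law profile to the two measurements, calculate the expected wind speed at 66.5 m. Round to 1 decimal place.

Log law: V ∝ ln(z/z₀). From the pair, with r = V₁/V₂ = 0.73428,
ln z₀ = (ln z₁ − r·ln z₂)/(1 − r) = (2.1748 − 0.73428×4.0146)/0.26572 = -2.9094 → z₀ = 0.05451 m
V₃ = V₁ · ln(z₃/z₀)/ln(z₁/z₀) = 29.9 × 7.1066/5.0842 = 41.7940 kt

41.8 kt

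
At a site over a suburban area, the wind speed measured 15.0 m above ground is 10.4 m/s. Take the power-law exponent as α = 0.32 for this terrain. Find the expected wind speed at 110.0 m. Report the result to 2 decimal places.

19.68 m/s

Power-law profile: V₂ = V₁ · (z₂/z₁)^α
V₂ = 10.4 × (110.0/15.0)^0.32 = 10.4 × (7.3333)^0.32
    = 10.4 × 1.8919 = 19.6757 m/s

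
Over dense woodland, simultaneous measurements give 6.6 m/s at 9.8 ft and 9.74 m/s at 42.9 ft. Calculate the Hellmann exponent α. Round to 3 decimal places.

Power law: V₂/V₁ = (z₂/z₁)^α ⇒ α = ln(V₂/V₁) / ln(z₂/z₁)
α = ln(9.74/6.6) / ln(42.9/9.8) = ln(1.4758) / ln(4.3776)
  = 0.38917 / 1.47649 = 0.26358

α ≈ 0.264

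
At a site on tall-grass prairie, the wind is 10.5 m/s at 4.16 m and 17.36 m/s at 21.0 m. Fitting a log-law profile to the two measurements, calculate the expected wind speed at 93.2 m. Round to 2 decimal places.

23.67 m/s

Log law: V ∝ ln(z/z₀). From the pair, with r = V₁/V₂ = 0.60484,
ln z₀ = (ln z₁ − r·ln z₂)/(1 − r) = (1.4255 − 0.60484×3.0445)/0.39516 = -1.0526 → z₀ = 0.3490 m
V₃ = V₁ · ln(z₃/z₀)/ln(z₁/z₀) = 10.5 × 5.5873/2.4781 = 23.6743 m/s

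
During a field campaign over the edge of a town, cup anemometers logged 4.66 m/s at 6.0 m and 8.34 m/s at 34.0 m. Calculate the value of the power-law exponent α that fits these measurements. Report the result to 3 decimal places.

Power law: V₂/V₁ = (z₂/z₁)^α ⇒ α = ln(V₂/V₁) / ln(z₂/z₁)
α = ln(8.34/4.66) / ln(34.0/6.0) = ln(1.7897) / ln(5.6667)
  = 0.58205 / 1.73460 = 0.33555

α ≈ 0.336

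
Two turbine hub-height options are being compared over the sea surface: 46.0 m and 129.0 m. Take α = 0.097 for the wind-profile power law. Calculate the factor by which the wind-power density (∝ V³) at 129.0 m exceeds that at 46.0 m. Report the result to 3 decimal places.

1.350

Speed ratio: V_B/V_A = (z_B/z_A)^α = (129.0/46.0)^0.097 = (2.8043)^0.097 = 1.10520
Power-density ratio: P_B/P_A = (V_B/V_A)³ = (1.10520)³ = 1.34995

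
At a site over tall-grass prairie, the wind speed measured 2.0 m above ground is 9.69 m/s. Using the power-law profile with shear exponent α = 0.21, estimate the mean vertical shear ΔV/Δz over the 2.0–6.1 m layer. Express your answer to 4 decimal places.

Power law: V₂ = V₁ · (z₂/z₁)^α = 9.69 × (3.0500)^0.21 = 12.2469 m/s
ΔV/Δz = (12.2469 − 9.69)/(6.1 − 2.0) = 2.5569/4.1000 = 0.62364 m/s/m

0.6236 m/s/m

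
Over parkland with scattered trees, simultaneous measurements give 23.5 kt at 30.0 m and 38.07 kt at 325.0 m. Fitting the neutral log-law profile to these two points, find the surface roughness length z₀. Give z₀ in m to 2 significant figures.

Log law: V(z) ∝ ln(z/z₀). With r = V₁/V₂ = 23.5/38.07 = 0.61728,
r · ln(z₂/z₀) = ln(z₁/z₀) ⇒ ln z₀ = (ln z₁ − r·ln z₂)/(1 − r)
ln z₀ = (3.40120 − 0.61728×5.78383) / 0.38272 = -0.4418
z₀ = exp(-0.4418) = 0.6429 m

z₀ ≈ 0.64 m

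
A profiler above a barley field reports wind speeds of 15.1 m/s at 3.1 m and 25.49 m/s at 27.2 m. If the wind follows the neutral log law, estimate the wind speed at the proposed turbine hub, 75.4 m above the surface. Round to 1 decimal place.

Log law: V ∝ ln(z/z₀). From the pair, with r = V₁/V₂ = 0.59239,
ln z₀ = (ln z₁ − r·ln z₂)/(1 − r) = (1.1314 − 0.59239×3.3032)/0.40761 = -2.0249 → z₀ = 0.1320 m
V₃ = V₁ · ln(z₃/z₀)/ln(z₁/z₀) = 15.1 × 6.3477/3.1563 = 30.3677 m/s

30.4 m/s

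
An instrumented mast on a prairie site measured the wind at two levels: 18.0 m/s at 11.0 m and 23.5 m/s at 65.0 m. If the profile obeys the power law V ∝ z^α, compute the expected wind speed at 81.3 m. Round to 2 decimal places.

24.30 m/s

First find α: α = ln(V₂/V₁)/ln(z₂/z₁) = ln(23.5/18.0)/ln(65.0/11.0) = 0.26663/1.77649 = 0.1501
Extrapolate from 65.0 m to 81.3 m: V₃ = 23.5 × (81.3/65.0)^0.1501 = 23.5 × 1.0342 = 24.3026 m/s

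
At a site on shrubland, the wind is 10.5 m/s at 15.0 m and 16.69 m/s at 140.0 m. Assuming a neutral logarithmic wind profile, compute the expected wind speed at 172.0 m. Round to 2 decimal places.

17.26 m/s

Log law: V ∝ ln(z/z₀). From the pair, with r = V₁/V₂ = 0.62912,
ln z₀ = (ln z₁ − r·ln z₂)/(1 − r) = (2.7081 − 0.62912×4.9416)/0.37088 = -1.0808 → z₀ = 0.3393 m
V₃ = V₁ · ln(z₃/z₀)/ln(z₁/z₀) = 10.5 × 6.2283/3.7888 = 17.2605 m/s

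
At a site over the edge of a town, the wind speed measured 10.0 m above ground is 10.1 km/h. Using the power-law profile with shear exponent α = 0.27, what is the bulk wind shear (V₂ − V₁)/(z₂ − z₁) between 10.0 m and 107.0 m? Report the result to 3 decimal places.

0.093 km/h/m

Power law: V₂ = V₁ · (z₂/z₁)^α = 10.1 × (10.7000)^0.27 = 19.1538 km/h
ΔV/Δz = (19.1538 − 10.1)/(107.0 − 10.0) = 9.0538/97.0000 = 0.09334 km/h/m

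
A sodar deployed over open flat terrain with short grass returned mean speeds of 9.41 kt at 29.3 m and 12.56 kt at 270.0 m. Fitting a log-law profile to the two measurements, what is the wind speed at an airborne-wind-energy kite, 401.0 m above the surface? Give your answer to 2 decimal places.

Log law: V ∝ ln(z/z₀). From the pair, with r = V₁/V₂ = 0.74920,
ln z₀ = (ln z₁ − r·ln z₂)/(1 − r) = (3.3776 − 0.74920×5.5984)/0.25080 = -3.2567 → z₀ = 0.03851 m
V₃ = V₁ · ln(z₃/z₀)/ln(z₁/z₀) = 9.41 × 9.2507/6.6343 = 13.1210 kt

13.12 kt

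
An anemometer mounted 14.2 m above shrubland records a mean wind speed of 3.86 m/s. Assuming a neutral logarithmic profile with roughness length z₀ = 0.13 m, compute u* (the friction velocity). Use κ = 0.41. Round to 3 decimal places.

Log law: V(z) = (u*/κ) · ln(z/z₀) ⇒ u* = κ · V / ln(z/z₀)
u* = 0.41 × 3.86 / ln(14.2/0.13) = 0.41 × 3.86 / 4.6935
   = 1.5826 / 4.6935 = 0.3372 m/s

u* ≈ 0.337 m/s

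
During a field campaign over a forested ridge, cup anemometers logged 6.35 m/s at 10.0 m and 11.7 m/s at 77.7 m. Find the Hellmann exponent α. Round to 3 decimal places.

Power law: V₂/V₁ = (z₂/z₁)^α ⇒ α = ln(V₂/V₁) / ln(z₂/z₁)
α = ln(11.7/6.35) / ln(77.7/10.0) = ln(1.8425) / ln(7.7700)
  = 0.61113 / 2.05027 = 0.29807

α ≈ 0.298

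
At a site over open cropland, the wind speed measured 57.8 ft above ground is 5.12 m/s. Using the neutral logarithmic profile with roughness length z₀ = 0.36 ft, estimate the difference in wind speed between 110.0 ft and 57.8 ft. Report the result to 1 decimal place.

0.6 m/s

Log law: V₂ = V₁ · ln(z₂/z₀)/ln(z₁/z₀) = 5.12 × 5.7221/5.0786 = 5.7687 m/s
ΔV = 5.7687 − 5.12 = 0.6487 m/s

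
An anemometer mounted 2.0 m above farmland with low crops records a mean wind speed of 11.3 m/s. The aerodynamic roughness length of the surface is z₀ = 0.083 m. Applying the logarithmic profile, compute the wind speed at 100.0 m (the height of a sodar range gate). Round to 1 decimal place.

25.2 m/s

Log law: V(z) ∝ ln(z/z₀), so V₂/V₁ = ln(z₂/z₀) / ln(z₁/z₀).
ln(100.0/0.083) = 7.0941, ln(2.0/0.083) = 3.1821
V₂ = 11.3 × 7.0941/3.1821 = 11.3 × 2.2294 = 25.1922 m/s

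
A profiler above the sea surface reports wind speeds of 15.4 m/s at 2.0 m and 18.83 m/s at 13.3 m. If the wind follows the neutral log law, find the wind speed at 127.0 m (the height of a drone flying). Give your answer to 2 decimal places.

22.92 m/s

Log law: V ∝ ln(z/z₀). From the pair, with r = V₁/V₂ = 0.81784,
ln z₀ = (ln z₁ − r·ln z₂)/(1 − r) = (0.6931 − 0.81784×2.5878)/0.18216 = -7.8133 → z₀ = 0.0004043 m
V₃ = V₁ · ln(z₃/z₀)/ln(z₁/z₀) = 15.4 × 12.6575/8.5064 = 22.9150 m/s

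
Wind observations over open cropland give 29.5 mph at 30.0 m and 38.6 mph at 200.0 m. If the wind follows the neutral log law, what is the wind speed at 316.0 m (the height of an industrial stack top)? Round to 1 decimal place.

40.8 mph

Log law: V ∝ ln(z/z₀). From the pair, with r = V₁/V₂ = 0.76425,
ln z₀ = (ln z₁ − r·ln z₂)/(1 − r) = (3.4012 − 0.76425×5.2983)/0.23575 = -2.7488 → z₀ = 0.06400 m
V₃ = V₁ · ln(z₃/z₀)/ln(z₁/z₀) = 29.5 × 8.5045/6.1500 = 40.7942 mph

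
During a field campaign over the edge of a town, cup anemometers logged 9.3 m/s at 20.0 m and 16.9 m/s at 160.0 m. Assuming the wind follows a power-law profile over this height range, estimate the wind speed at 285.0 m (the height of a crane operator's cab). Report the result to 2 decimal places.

19.95 m/s

First find α: α = ln(V₂/V₁)/ln(z₂/z₁) = ln(16.9/9.3)/ln(160.0/20.0) = 0.59730/2.07944 = 0.2872
Extrapolate from 160.0 m to 285.0 m: V₃ = 16.9 × (285.0/160.0)^0.2872 = 16.9 × 1.1804 = 19.9483 m/s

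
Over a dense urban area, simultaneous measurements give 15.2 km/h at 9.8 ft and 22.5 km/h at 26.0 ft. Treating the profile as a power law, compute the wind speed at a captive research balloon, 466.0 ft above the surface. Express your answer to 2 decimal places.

71.78 km/h

First find α: α = ln(V₂/V₁)/ln(z₂/z₁) = ln(22.5/15.2)/ln(26.0/9.8) = 0.39222/0.97571 = 0.4020
Extrapolate from 26.0 ft to 466.0 ft: V₃ = 22.5 × (466.0/26.0)^0.4020 = 22.5 × 3.1904 = 71.7848 km/h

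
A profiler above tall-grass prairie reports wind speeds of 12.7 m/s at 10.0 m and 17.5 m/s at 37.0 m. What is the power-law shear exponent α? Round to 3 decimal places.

α ≈ 0.245

Power law: V₂/V₁ = (z₂/z₁)^α ⇒ α = ln(V₂/V₁) / ln(z₂/z₁)
α = ln(17.5/12.7) / ln(37.0/10.0) = ln(1.3780) / ln(3.7000)
  = 0.32060 / 1.30833 = 0.24504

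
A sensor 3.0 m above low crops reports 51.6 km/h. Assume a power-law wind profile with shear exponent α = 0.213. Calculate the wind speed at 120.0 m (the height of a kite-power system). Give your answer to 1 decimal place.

Power-law profile: V₂ = V₁ · (z₂/z₁)^α
V₂ = 51.6 × (120.0/3.0)^0.213 = 51.6 × (40.0000)^0.213
    = 51.6 × 2.1940 = 113.2110 km/h

113.2 km/h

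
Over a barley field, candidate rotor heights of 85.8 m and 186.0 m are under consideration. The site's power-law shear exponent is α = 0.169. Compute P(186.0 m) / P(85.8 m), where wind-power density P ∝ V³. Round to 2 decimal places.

Speed ratio: V_B/V_A = (z_B/z_A)^α = (186.0/85.8)^0.169 = (2.1678)^0.169 = 1.13969
Power-density ratio: P_B/P_A = (V_B/V_A)³ = (1.13969)³ = 1.48035

1.48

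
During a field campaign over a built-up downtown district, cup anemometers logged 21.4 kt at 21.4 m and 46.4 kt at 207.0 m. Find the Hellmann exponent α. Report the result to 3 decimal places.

α ≈ 0.341

Power law: V₂/V₁ = (z₂/z₁)^α ⇒ α = ln(V₂/V₁) / ln(z₂/z₁)
α = ln(46.4/21.4) / ln(207.0/21.4) = ln(2.1682) / ln(9.6729)
  = 0.77391 / 2.26933 = 0.34103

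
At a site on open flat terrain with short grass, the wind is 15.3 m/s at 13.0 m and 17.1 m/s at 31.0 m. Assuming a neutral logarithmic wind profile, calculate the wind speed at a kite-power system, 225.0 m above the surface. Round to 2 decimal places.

21.21 m/s

Log law: V ∝ ln(z/z₀). From the pair, with r = V₁/V₂ = 0.89474,
ln z₀ = (ln z₁ − r·ln z₂)/(1 − r) = (2.5649 − 0.89474×3.4340)/0.10526 = -4.8219 → z₀ = 0.008052 m
V₃ = V₁ · ln(z₃/z₀)/ln(z₁/z₀) = 15.3 × 10.2380/7.3868 = 21.2055 m/s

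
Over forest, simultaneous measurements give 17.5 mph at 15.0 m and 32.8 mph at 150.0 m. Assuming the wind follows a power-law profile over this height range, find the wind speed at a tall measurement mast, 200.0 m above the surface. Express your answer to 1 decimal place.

First find α: α = ln(V₂/V₁)/ln(z₂/z₁) = ln(32.8/17.5)/ln(150.0/15.0) = 0.62823/2.30259 = 0.2728
Extrapolate from 150.0 m to 200.0 m: V₃ = 32.8 × (200.0/150.0)^0.2728 = 32.8 × 1.0817 = 35.4782 mph

35.5 mph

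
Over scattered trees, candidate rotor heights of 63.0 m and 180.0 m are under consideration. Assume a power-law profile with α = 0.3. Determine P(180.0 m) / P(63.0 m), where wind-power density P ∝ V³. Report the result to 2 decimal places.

Speed ratio: V_B/V_A = (z_B/z_A)^α = (180.0/63.0)^0.3 = (2.8571)^0.3 = 1.37019
Power-density ratio: P_B/P_A = (V_B/V_A)³ = (1.37019)³ = 2.57240

2.57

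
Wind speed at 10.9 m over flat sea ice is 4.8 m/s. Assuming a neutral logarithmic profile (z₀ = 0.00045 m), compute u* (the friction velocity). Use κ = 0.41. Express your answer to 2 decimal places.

u* ≈ 0.19 m/s

Log law: V(z) = (u*/κ) · ln(z/z₀) ⇒ u* = κ · V / ln(z/z₀)
u* = 0.41 × 4.8 / ln(10.9/0.00045) = 0.41 × 4.8 / 10.0950
   = 1.9680 / 10.0950 = 0.1949 m/s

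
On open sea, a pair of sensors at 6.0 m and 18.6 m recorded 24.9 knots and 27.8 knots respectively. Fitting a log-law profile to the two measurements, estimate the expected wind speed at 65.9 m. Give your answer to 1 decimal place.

Log law: V ∝ ln(z/z₀). From the pair, with r = V₁/V₂ = 0.89568,
ln z₀ = (ln z₁ − r·ln z₂)/(1 − r) = (1.7918 − 0.89568×2.9232)/0.10432 = -7.9227 → z₀ = 0.0003624 m
V₃ = V₁ · ln(z₃/z₀)/ln(z₁/z₀) = 24.9 × 12.1108/9.7145 = 31.0424 knots

31.0 knots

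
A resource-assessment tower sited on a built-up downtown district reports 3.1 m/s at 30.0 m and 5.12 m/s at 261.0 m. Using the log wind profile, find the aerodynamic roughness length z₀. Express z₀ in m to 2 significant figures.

z₀ ≈ 1.1 m

Log law: V(z) ∝ ln(z/z₀). With r = V₁/V₂ = 3.1/5.12 = 0.60547,
r · ln(z₂/z₀) = ln(z₁/z₀) ⇒ ln z₀ = (ln z₁ − r·ln z₂)/(1 − r)
ln z₀ = (3.40120 − 0.60547×5.56452) / 0.39453 = 0.0812
z₀ = exp(0.0812) = 1.085 m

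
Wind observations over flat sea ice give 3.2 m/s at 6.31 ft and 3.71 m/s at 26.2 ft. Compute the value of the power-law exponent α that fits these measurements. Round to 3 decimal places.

α ≈ 0.104

Power law: V₂/V₁ = (z₂/z₁)^α ⇒ α = ln(V₂/V₁) / ln(z₂/z₁)
α = ln(3.71/3.2) / ln(26.2/6.31) = ln(1.1594) / ln(4.1521)
  = 0.14788 / 1.42362 = 0.10388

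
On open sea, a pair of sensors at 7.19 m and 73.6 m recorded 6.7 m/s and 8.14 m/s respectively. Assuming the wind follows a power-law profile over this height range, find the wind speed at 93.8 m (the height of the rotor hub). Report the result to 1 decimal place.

First find α: α = ln(V₂/V₁)/ln(z₂/z₁) = ln(8.14/6.7)/ln(73.6/7.19) = 0.19468/2.32595 = 0.0837
Extrapolate from 73.6 m to 93.8 m: V₃ = 8.14 × (93.8/73.6)^0.0837 = 8.14 × 1.0205 = 8.3069 m/s

8.3 m/s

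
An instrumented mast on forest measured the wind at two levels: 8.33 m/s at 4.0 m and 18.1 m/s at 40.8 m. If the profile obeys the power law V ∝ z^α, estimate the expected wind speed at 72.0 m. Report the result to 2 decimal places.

First find α: α = ln(V₂/V₁)/ln(z₂/z₁) = ln(18.1/8.33)/ln(40.8/4.0) = 0.77605/2.32239 = 0.3342
Extrapolate from 40.8 m to 72.0 m: V₃ = 18.1 × (72.0/40.8)^0.3342 = 18.1 × 1.2090 = 21.8830 m/s

21.88 m/s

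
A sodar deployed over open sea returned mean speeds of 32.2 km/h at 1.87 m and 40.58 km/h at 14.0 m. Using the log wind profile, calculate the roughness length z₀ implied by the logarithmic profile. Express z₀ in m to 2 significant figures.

Log law: V(z) ∝ ln(z/z₀). With r = V₁/V₂ = 32.2/40.58 = 0.79349,
r · ln(z₂/z₀) = ln(z₁/z₀) ⇒ ln z₀ = (ln z₁ − r·ln z₂)/(1 − r)
ln z₀ = (0.62594 − 0.79349×2.63906) / 0.20651 = -7.1094
z₀ = exp(-7.1094) = 0.0008174 m

z₀ ≈ 0.00082 m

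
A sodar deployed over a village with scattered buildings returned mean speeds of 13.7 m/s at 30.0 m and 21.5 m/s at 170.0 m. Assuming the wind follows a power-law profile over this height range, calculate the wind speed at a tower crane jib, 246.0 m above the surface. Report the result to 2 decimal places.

First find α: α = ln(V₂/V₁)/ln(z₂/z₁) = ln(21.5/13.7)/ln(170.0/30.0) = 0.45066/1.73460 = 0.2598
Extrapolate from 170.0 m to 246.0 m: V₃ = 21.5 × (246.0/170.0)^0.2598 = 21.5 × 1.1008 = 23.6665 m/s

23.67 m/s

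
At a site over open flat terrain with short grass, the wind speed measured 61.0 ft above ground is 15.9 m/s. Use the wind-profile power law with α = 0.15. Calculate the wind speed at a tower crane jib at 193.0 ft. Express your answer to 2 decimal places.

18.90 m/s

Power-law profile: V₂ = V₁ · (z₂/z₁)^α
V₂ = 15.9 × (193.0/61.0)^0.15 = 15.9 × (3.1639)^0.15
    = 15.9 × 1.1886 = 18.8987 m/s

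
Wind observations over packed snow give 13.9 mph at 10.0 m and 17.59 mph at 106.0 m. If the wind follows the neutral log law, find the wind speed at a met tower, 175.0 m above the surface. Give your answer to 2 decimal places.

Log law: V ∝ ln(z/z₀). From the pair, with r = V₁/V₂ = 0.79022,
ln z₀ = (ln z₁ − r·ln z₂)/(1 − r) = (2.3026 − 0.79022×4.6634)/0.20978 = -6.5906 → z₀ = 0.001373 m
V₃ = V₁ · ln(z₃/z₀)/ln(z₁/z₀) = 13.9 × 11.7554/8.8932 = 18.3736 mph

18.37 mph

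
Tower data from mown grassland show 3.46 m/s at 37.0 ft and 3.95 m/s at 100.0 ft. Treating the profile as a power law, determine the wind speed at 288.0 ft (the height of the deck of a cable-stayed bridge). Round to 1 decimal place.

First find α: α = ln(V₂/V₁)/ln(z₂/z₁) = ln(3.95/3.46)/ln(100.0/37.0) = 0.13245/0.99425 = 0.1332
Extrapolate from 100.0 ft to 288.0 ft: V₃ = 3.95 × (288.0/100.0)^0.1332 = 3.95 × 1.1513 = 4.5477 m/s

4.5 m/s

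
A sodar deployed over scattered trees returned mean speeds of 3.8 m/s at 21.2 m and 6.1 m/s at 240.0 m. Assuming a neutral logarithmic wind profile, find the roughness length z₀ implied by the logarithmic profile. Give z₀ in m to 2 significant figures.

Log law: V(z) ∝ ln(z/z₀). With r = V₁/V₂ = 3.8/6.1 = 0.62295,
r · ln(z₂/z₀) = ln(z₁/z₀) ⇒ ln z₀ = (ln z₁ − r·ln z₂)/(1 − r)
ln z₀ = (3.05400 − 0.62295×5.48064) / 0.37705 = -0.9552
z₀ = exp(-0.9552) = 0.3847 m

z₀ ≈ 0.38 m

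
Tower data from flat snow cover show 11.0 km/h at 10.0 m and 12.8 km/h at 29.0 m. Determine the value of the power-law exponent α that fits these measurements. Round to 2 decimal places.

α ≈ 0.14

Power law: V₂/V₁ = (z₂/z₁)^α ⇒ α = ln(V₂/V₁) / ln(z₂/z₁)
α = ln(12.8/11.0) / ln(29.0/10.0) = ln(1.1636) / ln(2.9000)
  = 0.15155 / 1.06471 = 0.14234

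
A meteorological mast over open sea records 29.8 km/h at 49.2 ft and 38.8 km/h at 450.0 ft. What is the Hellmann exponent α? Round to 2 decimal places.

α ≈ 0.12

Power law: V₂/V₁ = (z₂/z₁)^α ⇒ α = ln(V₂/V₁) / ln(z₂/z₁)
α = ln(38.8/29.8) / ln(450.0/49.2) = ln(1.3020) / ln(9.1463)
  = 0.26391 / 2.21335 = 0.11924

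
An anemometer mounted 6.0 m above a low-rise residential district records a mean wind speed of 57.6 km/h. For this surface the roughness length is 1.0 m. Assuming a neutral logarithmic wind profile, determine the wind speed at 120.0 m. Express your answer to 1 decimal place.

Log law: V(z) ∝ ln(z/z₀), so V₂/V₁ = ln(z₂/z₀) / ln(z₁/z₀).
ln(120.0/1.0) = 4.7875, ln(6.0/1.0) = 1.7918
V₂ = 57.6 × 4.7875/1.7918 = 57.6 × 2.6720 = 153.9043 km/h

153.9 km/h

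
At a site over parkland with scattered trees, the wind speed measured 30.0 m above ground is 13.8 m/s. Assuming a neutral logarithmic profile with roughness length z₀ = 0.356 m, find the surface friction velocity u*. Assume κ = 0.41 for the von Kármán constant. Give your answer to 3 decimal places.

Log law: V(z) = (u*/κ) · ln(z/z₀) ⇒ u* = κ · V / ln(z/z₀)
u* = 0.41 × 13.8 / ln(30.0/0.356) = 0.41 × 13.8 / 4.4340
   = 5.6580 / 4.4340 = 1.2760 m/s

u* ≈ 1.276 m/s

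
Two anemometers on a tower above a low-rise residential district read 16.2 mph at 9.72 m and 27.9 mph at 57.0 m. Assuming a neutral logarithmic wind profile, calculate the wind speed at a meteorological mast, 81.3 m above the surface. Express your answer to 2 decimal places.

Log law: V ∝ ln(z/z₀). From the pair, with r = V₁/V₂ = 0.58065,
ln z₀ = (ln z₁ − r·ln z₂)/(1 − r) = (2.2742 − 0.58065×4.0431)/0.41935 = -0.1750 → z₀ = 0.8394 m
V₃ = V₁ · ln(z₃/z₀)/ln(z₁/z₀) = 16.2 × 4.5732/2.4492 = 30.2487 mph

30.25 mph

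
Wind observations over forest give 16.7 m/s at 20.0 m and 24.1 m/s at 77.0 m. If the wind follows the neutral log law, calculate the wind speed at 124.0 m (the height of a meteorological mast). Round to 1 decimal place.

26.7 m/s

Log law: V ∝ ln(z/z₀). From the pair, with r = V₁/V₂ = 0.69295,
ln z₀ = (ln z₁ − r·ln z₂)/(1 − r) = (2.9957 − 0.69295×4.3438)/0.30705 = -0.0465 → z₀ = 0.9545 m
V₃ = V₁ · ln(z₃/z₀)/ln(z₁/z₀) = 16.7 × 4.8668/3.0423 = 26.7155 m/s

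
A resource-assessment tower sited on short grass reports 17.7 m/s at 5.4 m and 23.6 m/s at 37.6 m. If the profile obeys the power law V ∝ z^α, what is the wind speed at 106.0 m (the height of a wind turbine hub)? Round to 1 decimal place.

First find α: α = ln(V₂/V₁)/ln(z₂/z₁) = ln(23.6/17.7)/ln(37.6/5.4) = 0.28768/1.94061 = 0.1482
Extrapolate from 37.6 m to 106.0 m: V₃ = 23.6 × (106.0/37.6)^0.1482 = 23.6 × 1.1661 = 27.5194 m/s

27.5 m/s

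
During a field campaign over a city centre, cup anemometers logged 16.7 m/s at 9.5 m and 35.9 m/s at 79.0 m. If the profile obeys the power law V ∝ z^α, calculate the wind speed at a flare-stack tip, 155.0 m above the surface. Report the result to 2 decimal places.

First find α: α = ln(V₂/V₁)/ln(z₂/z₁) = ln(35.9/16.7)/ln(79.0/9.5) = 0.76533/2.11816 = 0.3613
Extrapolate from 79.0 m to 155.0 m: V₃ = 35.9 × (155.0/79.0)^0.3613 = 35.9 × 1.2757 = 45.7988 m/s

45.80 m/s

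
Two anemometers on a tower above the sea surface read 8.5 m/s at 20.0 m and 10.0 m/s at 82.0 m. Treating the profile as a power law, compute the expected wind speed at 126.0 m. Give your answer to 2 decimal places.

First find α: α = ln(V₂/V₁)/ln(z₂/z₁) = ln(10.0/8.5)/ln(82.0/20.0) = 0.16252/1.41099 = 0.1152
Extrapolate from 82.0 m to 126.0 m: V₃ = 10.0 × (126.0/82.0)^0.1152 = 10.0 × 1.0507 = 10.5072 m/s

10.51 m/s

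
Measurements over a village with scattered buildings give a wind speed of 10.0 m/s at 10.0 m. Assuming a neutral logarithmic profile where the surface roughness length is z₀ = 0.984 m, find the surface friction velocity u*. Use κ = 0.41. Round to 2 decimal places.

Log law: V(z) = (u*/κ) · ln(z/z₀) ⇒ u* = κ · V / ln(z/z₀)
u* = 0.41 × 10.0 / ln(10.0/0.984) = 0.41 × 10.0 / 2.3187
   = 4.1000 / 2.3187 = 1.7682 m/s

u* ≈ 1.77 m/s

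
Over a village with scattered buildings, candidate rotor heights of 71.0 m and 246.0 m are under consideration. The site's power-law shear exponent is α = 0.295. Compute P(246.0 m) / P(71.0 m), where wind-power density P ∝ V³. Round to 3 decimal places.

Speed ratio: V_B/V_A = (z_B/z_A)^α = (246.0/71.0)^0.295 = (3.4648)^0.295 = 1.44280
Power-density ratio: P_B/P_A = (V_B/V_A)³ = (1.44280)³ = 3.00341

3.003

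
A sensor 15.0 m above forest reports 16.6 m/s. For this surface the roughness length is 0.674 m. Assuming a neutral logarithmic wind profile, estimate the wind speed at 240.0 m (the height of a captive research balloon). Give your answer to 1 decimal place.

Log law: V(z) ∝ ln(z/z₀), so V₂/V₁ = ln(z₂/z₀) / ln(z₁/z₀).
ln(240.0/0.674) = 5.8752, ln(15.0/0.674) = 3.1026
V₂ = 16.6 × 5.8752/3.1026 = 16.6 × 1.8936 = 31.4344 m/s

31.4 m/s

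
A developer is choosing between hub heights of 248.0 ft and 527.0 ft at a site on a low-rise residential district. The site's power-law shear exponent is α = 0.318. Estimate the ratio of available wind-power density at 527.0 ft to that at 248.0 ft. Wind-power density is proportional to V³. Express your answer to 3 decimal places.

2.053

Speed ratio: V_B/V_A = (z_B/z_A)^α = (527.0/248.0)^0.318 = (2.1250)^0.318 = 1.27087
Power-density ratio: P_B/P_A = (V_B/V_A)³ = (1.27087)³ = 2.05258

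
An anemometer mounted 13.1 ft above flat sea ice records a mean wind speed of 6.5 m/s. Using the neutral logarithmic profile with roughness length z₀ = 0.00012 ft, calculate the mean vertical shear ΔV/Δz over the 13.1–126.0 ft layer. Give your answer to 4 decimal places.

0.0112 m/s/ft

Log law: V₂ = V₁ · ln(z₂/z₀)/ln(z₁/z₀) = 6.5 × 13.8643/11.6006 = 7.7684 m/s
ΔV/Δz = (7.7684 − 6.5)/(126.0 − 13.1) = 1.2684/112.9000 = 0.01123 m/s/ft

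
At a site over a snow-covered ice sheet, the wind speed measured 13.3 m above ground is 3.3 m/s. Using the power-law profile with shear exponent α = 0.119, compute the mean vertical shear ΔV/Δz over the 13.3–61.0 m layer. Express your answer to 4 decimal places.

Power law: V₂ = V₁ · (z₂/z₁)^α = 3.3 × (4.5865)^0.119 = 3.9558 m/s
ΔV/Δz = (3.9558 − 3.3)/(61.0 − 13.3) = 0.6558/47.7000 = 0.01375 m/s/m

0.0137 m/s/m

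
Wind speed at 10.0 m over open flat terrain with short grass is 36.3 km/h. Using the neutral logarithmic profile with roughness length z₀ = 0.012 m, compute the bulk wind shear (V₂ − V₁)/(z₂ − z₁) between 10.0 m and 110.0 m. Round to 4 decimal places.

0.1294 km/h/m

Log law: V₂ = V₁ · ln(z₂/z₀)/ln(z₁/z₀) = 36.3 × 9.1233/6.7254 = 49.2425 km/h
ΔV/Δz = (49.2425 − 36.3)/(110.0 − 10.0) = 12.9425/100.0000 = 0.12942 km/h/m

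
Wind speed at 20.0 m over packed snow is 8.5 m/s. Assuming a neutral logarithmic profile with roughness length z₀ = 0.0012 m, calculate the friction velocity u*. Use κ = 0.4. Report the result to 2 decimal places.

u* ≈ 0.35 m/s

Log law: V(z) = (u*/κ) · ln(z/z₀) ⇒ u* = κ · V / ln(z/z₀)
u* = 0.4 × 8.5 / ln(20.0/0.0012) = 0.4 × 8.5 / 9.7212
   = 3.4000 / 9.7212 = 0.3498 m/s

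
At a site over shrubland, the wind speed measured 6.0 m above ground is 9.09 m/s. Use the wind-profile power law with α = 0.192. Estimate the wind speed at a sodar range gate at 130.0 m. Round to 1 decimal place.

Power-law profile: V₂ = V₁ · (z₂/z₁)^α
V₂ = 9.09 × (130.0/6.0)^0.192 = 9.09 × (21.6667)^0.192
    = 9.09 × 1.8050 = 16.4073 m/s

16.4 m/s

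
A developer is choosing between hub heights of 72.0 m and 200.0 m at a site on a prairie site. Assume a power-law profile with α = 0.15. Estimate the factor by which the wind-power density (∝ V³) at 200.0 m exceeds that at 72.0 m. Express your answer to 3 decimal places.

Speed ratio: V_B/V_A = (z_B/z_A)^α = (200.0/72.0)^0.15 = (2.7778)^0.15 = 1.16561
Power-density ratio: P_B/P_A = (V_B/V_A)³ = (1.16561)³ = 1.58367

1.584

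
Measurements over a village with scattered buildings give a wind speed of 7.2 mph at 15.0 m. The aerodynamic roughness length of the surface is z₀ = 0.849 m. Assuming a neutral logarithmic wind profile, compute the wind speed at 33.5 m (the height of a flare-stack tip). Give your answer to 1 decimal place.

Log law: V(z) ∝ ln(z/z₀), so V₂/V₁ = ln(z₂/z₀) / ln(z₁/z₀).
ln(33.5/0.849) = 3.6752, ln(15.0/0.849) = 2.8717
V₂ = 7.2 × 3.6752/2.8717 = 7.2 × 1.2798 = 9.2145 mph

9.2 mph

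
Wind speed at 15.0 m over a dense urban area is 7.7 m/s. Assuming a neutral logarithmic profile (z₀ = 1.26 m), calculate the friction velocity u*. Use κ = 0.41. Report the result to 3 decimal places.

u* ≈ 1.275 m/s

Log law: V(z) = (u*/κ) · ln(z/z₀) ⇒ u* = κ · V / ln(z/z₀)
u* = 0.41 × 7.7 / ln(15.0/1.26) = 0.41 × 7.7 / 2.4769
   = 3.1570 / 2.4769 = 1.2746 m/s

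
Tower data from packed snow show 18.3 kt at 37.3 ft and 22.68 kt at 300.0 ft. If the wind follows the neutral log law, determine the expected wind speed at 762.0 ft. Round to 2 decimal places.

24.64 kt

Log law: V ∝ ln(z/z₀). From the pair, with r = V₁/V₂ = 0.80688,
ln z₀ = (ln z₁ − r·ln z₂)/(1 − r) = (3.6190 − 0.80688×5.7038)/0.19312 = -5.0914 → z₀ = 0.006149 ft
V₃ = V₁ · ln(z₃/z₀)/ln(z₁/z₀) = 18.3 × 11.7274/8.7104 = 24.6384 kt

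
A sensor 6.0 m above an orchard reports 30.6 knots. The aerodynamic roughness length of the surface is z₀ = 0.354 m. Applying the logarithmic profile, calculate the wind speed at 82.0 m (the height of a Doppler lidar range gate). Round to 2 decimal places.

58.87 knots

Log law: V(z) ∝ ln(z/z₀), so V₂/V₁ = ln(z₂/z₀) / ln(z₁/z₀).
ln(82.0/0.354) = 5.4452, ln(6.0/0.354) = 2.8302
V₂ = 30.6 × 5.4452/2.8302 = 30.6 × 1.9239 = 58.8727 knots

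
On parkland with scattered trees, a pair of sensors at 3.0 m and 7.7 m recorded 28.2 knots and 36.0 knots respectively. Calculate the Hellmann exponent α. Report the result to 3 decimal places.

α ≈ 0.259

Power law: V₂/V₁ = (z₂/z₁)^α ⇒ α = ln(V₂/V₁) / ln(z₂/z₁)
α = ln(36.0/28.2) / ln(7.7/3.0) = ln(1.2766) / ln(2.5667)
  = 0.24420 / 0.94261 = 0.25907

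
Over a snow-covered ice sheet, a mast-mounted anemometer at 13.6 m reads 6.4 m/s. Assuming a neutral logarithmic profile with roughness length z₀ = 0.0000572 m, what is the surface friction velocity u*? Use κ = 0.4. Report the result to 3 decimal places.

u* ≈ 0.207 m/s

Log law: V(z) = (u*/κ) · ln(z/z₀) ⇒ u* = κ · V / ln(z/z₀)
u* = 0.4 × 6.4 / ln(13.6/0.0000572) = 0.4 × 6.4 / 12.3790
   = 2.5600 / 12.3790 = 0.2068 m/s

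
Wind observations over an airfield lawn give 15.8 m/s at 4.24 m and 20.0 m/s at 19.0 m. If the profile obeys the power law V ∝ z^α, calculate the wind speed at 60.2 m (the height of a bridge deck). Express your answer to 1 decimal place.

24.0 m/s

First find α: α = ln(V₂/V₁)/ln(z₂/z₁) = ln(20.0/15.8)/ln(19.0/4.24) = 0.23572/1.49988 = 0.1572
Extrapolate from 19.0 m to 60.2 m: V₃ = 20.0 × (60.2/19.0)^0.1572 = 20.0 × 1.1987 = 23.9741 m/s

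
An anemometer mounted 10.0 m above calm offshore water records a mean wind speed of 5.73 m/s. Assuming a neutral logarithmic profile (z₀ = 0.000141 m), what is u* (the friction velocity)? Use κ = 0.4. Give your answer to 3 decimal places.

u* ≈ 0.205 m/s

Log law: V(z) = (u*/κ) · ln(z/z₀) ⇒ u* = κ · V / ln(z/z₀)
u* = 0.4 × 5.73 / ln(10.0/0.000141) = 0.4 × 5.73 / 11.1693
   = 2.2920 / 11.1693 = 0.2052 m/s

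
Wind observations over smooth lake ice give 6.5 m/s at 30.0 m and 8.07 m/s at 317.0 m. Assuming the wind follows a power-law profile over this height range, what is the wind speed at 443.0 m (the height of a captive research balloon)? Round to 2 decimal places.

8.32 m/s

First find α: α = ln(V₂/V₁)/ln(z₂/z₁) = ln(8.07/6.5)/ln(317.0/30.0) = 0.21635/2.35770 = 0.0918
Extrapolate from 317.0 m to 443.0 m: V₃ = 8.07 × (443.0/317.0)^0.0918 = 8.07 × 1.0312 = 8.3217 m/s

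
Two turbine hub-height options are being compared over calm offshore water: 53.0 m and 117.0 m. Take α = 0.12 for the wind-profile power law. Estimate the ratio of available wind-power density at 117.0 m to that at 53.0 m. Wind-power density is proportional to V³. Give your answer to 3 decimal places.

Speed ratio: V_B/V_A = (z_B/z_A)^α = (117.0/53.0)^0.12 = (2.2075)^0.12 = 1.09969
Power-density ratio: P_B/P_A = (V_B/V_A)³ = (1.09969)³ = 1.32987

1.330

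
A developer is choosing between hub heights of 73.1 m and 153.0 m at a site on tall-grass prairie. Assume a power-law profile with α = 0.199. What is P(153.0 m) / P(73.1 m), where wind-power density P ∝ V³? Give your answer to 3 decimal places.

Speed ratio: V_B/V_A = (z_B/z_A)^α = (153.0/73.1)^0.199 = (2.0930)^0.199 = 1.15833
Power-density ratio: P_B/P_A = (V_B/V_A)³ = (1.15833)³ = 1.55418

1.554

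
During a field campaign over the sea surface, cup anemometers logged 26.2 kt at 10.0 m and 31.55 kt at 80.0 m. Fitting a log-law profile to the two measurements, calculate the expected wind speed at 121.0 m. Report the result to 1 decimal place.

Log law: V ∝ ln(z/z₀). From the pair, with r = V₁/V₂ = 0.83043,
ln z₀ = (ln z₁ − r·ln z₂)/(1 − r) = (2.3026 − 0.83043×4.3820)/0.16957 = -7.8808 → z₀ = 0.0003779 m
V₃ = V₁ · ln(z₃/z₀)/ln(z₁/z₀) = 26.2 × 12.6766/10.1834 = 32.6145 kt

32.6 kt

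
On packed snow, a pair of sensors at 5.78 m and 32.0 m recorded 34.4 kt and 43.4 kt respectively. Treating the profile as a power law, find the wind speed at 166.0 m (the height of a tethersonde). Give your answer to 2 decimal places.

54.27 kt

First find α: α = ln(V₂/V₁)/ln(z₂/z₁) = ln(43.4/34.4)/ln(32.0/5.78) = 0.23240/1.71133 = 0.1358
Extrapolate from 32.0 m to 166.0 m: V₃ = 43.4 × (166.0/32.0)^0.1358 = 43.4 × 1.2505 = 54.2729 kt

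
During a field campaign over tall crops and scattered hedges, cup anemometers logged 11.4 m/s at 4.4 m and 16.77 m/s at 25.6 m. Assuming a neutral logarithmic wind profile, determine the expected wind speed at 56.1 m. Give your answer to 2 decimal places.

19.16 m/s

Log law: V ∝ ln(z/z₀). From the pair, with r = V₁/V₂ = 0.67979,
ln z₀ = (ln z₁ − r·ln z₂)/(1 − r) = (1.4816 − 0.67979×3.2426)/0.32021 = -2.2568 → z₀ = 0.1047 m
V₃ = V₁ · ln(z₃/z₀)/ln(z₁/z₀) = 11.4 × 6.2839/3.7384 = 19.1624 m/s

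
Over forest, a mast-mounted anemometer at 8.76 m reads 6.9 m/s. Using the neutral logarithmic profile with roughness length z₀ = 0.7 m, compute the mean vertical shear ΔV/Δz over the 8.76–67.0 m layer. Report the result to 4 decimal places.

0.0954 m/s/m

Log law: V₂ = V₁ · ln(z₂/z₀)/ln(z₁/z₀) = 6.9 × 4.5614/2.5269 = 12.4555 m/s
ΔV/Δz = (12.4555 − 6.9)/(67.0 − 8.76) = 5.5555/58.2400 = 0.09539 m/s/m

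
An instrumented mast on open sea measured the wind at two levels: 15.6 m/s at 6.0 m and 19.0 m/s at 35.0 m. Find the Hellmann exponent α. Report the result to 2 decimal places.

Power law: V₂/V₁ = (z₂/z₁)^α ⇒ α = ln(V₂/V₁) / ln(z₂/z₁)
α = ln(19.0/15.6) / ln(35.0/6.0) = ln(1.2179) / ln(5.8333)
  = 0.19717 / 1.76359 = 0.11180

α ≈ 0.11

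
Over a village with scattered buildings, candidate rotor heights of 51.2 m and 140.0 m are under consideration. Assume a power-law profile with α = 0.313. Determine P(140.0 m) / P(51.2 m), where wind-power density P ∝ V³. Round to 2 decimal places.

2.57

Speed ratio: V_B/V_A = (z_B/z_A)^α = (140.0/51.2)^0.313 = (2.7344)^0.313 = 1.37005
Power-density ratio: P_B/P_A = (V_B/V_A)³ = (1.37005)³ = 2.57164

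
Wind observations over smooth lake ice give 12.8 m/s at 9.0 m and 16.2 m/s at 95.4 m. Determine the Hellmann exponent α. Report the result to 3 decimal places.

Power law: V₂/V₁ = (z₂/z₁)^α ⇒ α = ln(V₂/V₁) / ln(z₂/z₁)
α = ln(16.2/12.8) / ln(95.4/9.0) = ln(1.2656) / ln(10.6000)
  = 0.23557 / 2.36085 = 0.09978

α ≈ 0.100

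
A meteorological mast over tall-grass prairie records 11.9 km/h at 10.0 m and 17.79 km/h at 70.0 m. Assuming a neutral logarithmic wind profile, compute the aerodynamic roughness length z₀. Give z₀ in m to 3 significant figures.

z₀ ≈ 0.196 m

Log law: V(z) ∝ ln(z/z₀). With r = V₁/V₂ = 11.9/17.79 = 0.66892,
r · ln(z₂/z₀) = ln(z₁/z₀) ⇒ ln z₀ = (ln z₁ − r·ln z₂)/(1 − r)
ln z₀ = (2.30259 − 0.66892×4.24850) / 0.33108 = -1.6289
z₀ = exp(-1.6289) = 0.1961 m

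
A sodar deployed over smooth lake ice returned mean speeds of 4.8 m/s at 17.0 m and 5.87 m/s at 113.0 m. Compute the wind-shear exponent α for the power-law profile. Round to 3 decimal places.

Power law: V₂/V₁ = (z₂/z₁)^α ⇒ α = ln(V₂/V₁) / ln(z₂/z₁)
α = ln(5.87/4.8) / ln(113.0/17.0) = ln(1.2229) / ln(6.6471)
  = 0.20124 / 1.89417 = 0.10624

α ≈ 0.106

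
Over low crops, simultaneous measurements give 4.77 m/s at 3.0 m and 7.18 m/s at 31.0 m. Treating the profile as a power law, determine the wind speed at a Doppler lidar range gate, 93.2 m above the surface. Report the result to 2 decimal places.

8.71 m/s

First find α: α = ln(V₂/V₁)/ln(z₂/z₁) = ln(7.18/4.77)/ln(31.0/3.0) = 0.40895/2.33537 = 0.1751
Extrapolate from 31.0 m to 93.2 m: V₃ = 7.18 × (93.2/31.0)^0.1751 = 7.18 × 1.2126 = 8.7064 m/s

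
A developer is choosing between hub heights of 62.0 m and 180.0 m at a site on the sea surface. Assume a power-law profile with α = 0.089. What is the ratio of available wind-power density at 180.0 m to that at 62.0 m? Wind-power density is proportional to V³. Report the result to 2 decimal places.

Speed ratio: V_B/V_A = (z_B/z_A)^α = (180.0/62.0)^0.089 = (2.9032)^0.089 = 1.09950
Power-density ratio: P_B/P_A = (V_B/V_A)³ = (1.09950)³ = 1.32920

1.33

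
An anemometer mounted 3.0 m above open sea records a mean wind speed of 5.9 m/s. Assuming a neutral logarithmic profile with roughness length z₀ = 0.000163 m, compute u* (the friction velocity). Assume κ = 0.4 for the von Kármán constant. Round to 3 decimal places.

u* ≈ 0.240 m/s

Log law: V(z) = (u*/κ) · ln(z/z₀) ⇒ u* = κ · V / ln(z/z₀)
u* = 0.4 × 5.9 / ln(3.0/0.000163) = 0.4 × 5.9 / 9.8204
   = 2.3600 / 9.8204 = 0.2403 m/s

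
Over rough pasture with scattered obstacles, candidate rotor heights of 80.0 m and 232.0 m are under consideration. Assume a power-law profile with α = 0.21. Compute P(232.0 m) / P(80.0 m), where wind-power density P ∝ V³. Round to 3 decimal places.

1.956

Speed ratio: V_B/V_A = (z_B/z_A)^α = (232.0/80.0)^0.21 = (2.9000)^0.21 = 1.25056
Power-density ratio: P_B/P_A = (V_B/V_A)³ = (1.25056)³ = 1.95574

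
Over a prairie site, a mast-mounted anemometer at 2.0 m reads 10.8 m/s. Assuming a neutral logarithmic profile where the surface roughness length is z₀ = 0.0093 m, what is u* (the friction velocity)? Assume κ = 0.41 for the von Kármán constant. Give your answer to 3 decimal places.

u* ≈ 0.824 m/s

Log law: V(z) = (u*/κ) · ln(z/z₀) ⇒ u* = κ · V / ln(z/z₀)
u* = 0.41 × 10.8 / ln(2.0/0.0093) = 0.41 × 10.8 / 5.3709
   = 4.4280 / 5.3709 = 0.8244 m/s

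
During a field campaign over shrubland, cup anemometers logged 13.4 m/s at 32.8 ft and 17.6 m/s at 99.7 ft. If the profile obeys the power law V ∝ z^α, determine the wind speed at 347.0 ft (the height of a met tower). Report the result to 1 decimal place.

First find α: α = ln(V₂/V₁)/ln(z₂/z₁) = ln(17.6/13.4)/ln(99.7/32.8) = 0.27264/1.11174 = 0.2452
Extrapolate from 99.7 ft to 347.0 ft: V₃ = 17.6 × (347.0/99.7)^0.2452 = 17.6 × 1.3578 = 23.8970 m/s

23.9 m/s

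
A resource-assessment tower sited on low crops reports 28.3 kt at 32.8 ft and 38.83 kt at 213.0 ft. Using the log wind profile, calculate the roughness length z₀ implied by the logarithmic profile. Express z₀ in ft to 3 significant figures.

Log law: V(z) ∝ ln(z/z₀). With r = V₁/V₂ = 28.3/38.83 = 0.72882,
r · ln(z₂/z₀) = ln(z₁/z₀) ⇒ ln z₀ = (ln z₁ − r·ln z₂)/(1 − r)
ln z₀ = (3.49043 − 0.72882×5.36129) / 0.27118 = -1.5376
z₀ = exp(-1.5376) = 0.2149 ft

z₀ ≈ 0.215 ft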